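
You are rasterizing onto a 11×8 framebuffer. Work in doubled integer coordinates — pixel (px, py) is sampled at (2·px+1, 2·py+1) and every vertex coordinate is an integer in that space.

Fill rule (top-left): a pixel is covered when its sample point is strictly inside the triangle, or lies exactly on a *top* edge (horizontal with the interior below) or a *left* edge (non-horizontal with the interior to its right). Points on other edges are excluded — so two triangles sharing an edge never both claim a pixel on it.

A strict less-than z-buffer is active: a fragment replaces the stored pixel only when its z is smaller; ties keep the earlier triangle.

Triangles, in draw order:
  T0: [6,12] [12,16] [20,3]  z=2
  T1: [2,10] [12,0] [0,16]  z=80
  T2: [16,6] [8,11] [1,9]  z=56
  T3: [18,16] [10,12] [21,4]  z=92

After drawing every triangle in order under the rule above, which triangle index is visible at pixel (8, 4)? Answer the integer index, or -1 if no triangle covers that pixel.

T0:
  2·area = 110  (B↔C swapped to make it positive)
  edge (6, 12)→(20, 3): d=(14,-9) top-left  bias=+0
  edge (20, 3)→(12, 16): d=(-8,13) right/bottom  bias=-1
  edge (12, 16)→(6, 12): d=(-6,-4) top-left  bias=+0
    (8,2)@(17, 5): e=[1,23,86] → X
    (9,2)@(19, 5): e=[19,-3,94] → .
    (7,3)@(15, 7): e=[11,33,66] → X
    (9,3)@(19, 7): e=[47,-19,82] → .
    (5,4)@(11, 9): e=[3,69,38] → X
    (6,4)@(13, 9): e=[21,43,46] → X
    (8,4)@(17, 9): e=[57,-9,62] → .
    (4,5)@(9, 11): e=[13,79,18] → X
    (8,5)@(17, 11): e=[85,-25,50] → .
    (4,6)@(9, 13): e=[41,63,6] → X
    (7,6)@(15, 13): e=[95,-15,30] → .
    (4,7)@(9, 15): e=[69,47,-6] → .
  covered (14 px):
    . . . . . . . . . . .
    . . . . . . . . . . .
    . . . . . . . . X . .
    . . . . . . . X X . .
    . . . . . X X X . . .
    . . . . X X X X . . .
    . . . . X X X . . . .
    . . . . . X . . . . .
T1:
  2·area = 40
  edge (2, 10)→(12, 0): d=(10,-10) top-left  bias=+0
  edge (12, 0)→(0, 16): d=(-12,16) right/bottom  bias=-1
  edge (0, 16)→(2, 10): d=(2,-6) top-left  bias=+0
    (2,0)@(5, 1): e=[-60,100,0] → .  [on edge]
    (5,0)@(11, 1): e=[0,4,36] → X  [on edge]
    (6,0)@(13, 1): e=[20,-28,48] → .
    (4,1)@(9, 3): e=[0,12,28] → X  [on edge]
    (5,1)@(11, 3): e=[20,-20,40] → .
    (3,2)@(7, 5): e=[0,20,20] → X  [on edge]
    (4,2)@(9, 5): e=[20,-12,32] → .
    (1,3)@(3, 7): e=[-20,60,0] → .  [on edge]
    (2,3)@(5, 7): e=[0,28,12] → X  [on edge]
    (3,3)@(7, 7): e=[20,-4,24] → .
    (1,4)@(3, 9): e=[0,36,4] → X  [on edge]
    (3,4)@(7, 9): e=[40,-28,28] → .
    (0,5)@(1, 11): e=[0,44,-4] → .  [on edge]
    (0,6)@(1, 13): e=[20,20,0] → X  [on edge]
  covered (8 px):
    . . . . . X . . . . .
    . . . . X . . . . . .
    . . . X . . . . . . .
    . . X . . . . . . . .
    . X X . . . . . . . .
    . X . . . . . . . . .
    X . . . . . . . . . .
    . . . . . . . . . . .
T2:
  2·area = 51
  edge (16, 6)→(8, 11): d=(-8,5) right/bottom  bias=-1
  edge (8, 11)→(1, 9): d=(-7,-2) top-left  bias=+0
  edge (1, 9)→(16, 6): d=(15,-3) top-left  bias=+0
    (10,2)@(21, 5): e=[-17,68,0] → .  [on edge]
    (5,3)@(11, 7): e=[17,34,0] → X  [on edge]
    (6,3)@(13, 7): e=[7,38,6] → X
    (7,3)@(15, 7): e=[-3,42,12] → .
    (0,4)@(1, 9): e=[51,0,0] → X  [on edge]
    (1,4)@(3, 9): e=[41,4,6] → X
    (2,4)@(5, 9): e=[31,8,12] → X
    (3,4)@(7, 9): e=[21,12,18] → X
    (4,4)@(9, 9): e=[11,16,24] → X
    (6,4)@(13, 9): e=[-9,24,36] → .
    (0,5)@(1, 11): e=[35,-14,30] → .
    (1,5)@(3, 11): e=[25,-10,36] → .
    (7,6)@(15, 13): e=[-51,0,102] → .  [on edge]
  covered (8 px):
    . . . . . . . . . . .
    . . . . . . . . . . .
    . . . . . . . . . . .
    . . . . . X X . . . .
    X X X X X X . . . . .
    . . . . . . . . . . .
    . . . . . . . . . . .
    . . . . . . . . . . .
T3:
  2·area = 108
  edge (18, 16)→(10, 12): d=(-8,-4) top-left  bias=+0
  edge (10, 12)→(21, 4): d=(11,-8) top-left  bias=+0
  edge (21, 4)→(18, 16): d=(-3,12) right/bottom  bias=-1
    (8,3)@(17, 7): e=[68,1,39] → X
    (9,3)@(19, 7): e=[76,17,15] → X
    (10,3)@(21, 7): e=[84,33,-9] → .
    (7,4)@(15, 9): e=[44,7,57] → X
    (10,4)@(21, 9): e=[68,55,-15] → .
    (6,5)@(13, 11): e=[20,13,75] → X
    (10,5)@(21, 11): e=[52,77,-21] → .
    (6,6)@(13, 13): e=[4,35,69] → X
    (9,6)@(19, 13): e=[28,83,-3] → .
    (6,7)@(13, 15): e=[-12,57,63] → .
    (7,7)@(15, 15): e=[-4,73,39] → .
    (8,7)@(17, 15): e=[4,89,15] → X
  covered (13 px):
    . . . . . . . . . . .
    . . . . . . . . . . .
    . . . . . . . . . . .
    . . . . . . . . X X .
    . . . . . . . X X X .
    . . . . . . X X X X .
    . . . . . . X X X . .
    . . . . . . . . X . .

Z-buffer (winner per pixel, '.' = empty):
  . . . . . 1 . . . . .
  . . . . 1 . . . . . .
  . . . 1 . . . . 0 . .
  . . 1 . . 2 2 0 0 3 .
  2 2 2 2 2 0 0 0 3 3 .
  . 1 . . 0 0 0 0 3 3 .
  1 . . . 0 0 0 3 3 . .
  . . . . . 0 . . 3 . .

Final: 3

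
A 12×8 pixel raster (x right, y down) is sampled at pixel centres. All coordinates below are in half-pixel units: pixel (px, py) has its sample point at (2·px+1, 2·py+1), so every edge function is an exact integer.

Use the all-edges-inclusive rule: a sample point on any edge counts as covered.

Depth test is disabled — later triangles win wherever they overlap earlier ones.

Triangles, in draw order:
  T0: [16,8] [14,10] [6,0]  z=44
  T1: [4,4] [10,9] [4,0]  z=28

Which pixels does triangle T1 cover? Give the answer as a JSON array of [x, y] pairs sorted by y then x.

T0:
  2·area = 36
  edge (16, 8)→(14, 10): d=(-2,2) inclusive
  edge (14, 10)→(6, 0): d=(-8,-10) inclusive
  edge (6, 0)→(16, 8): d=(10,8) inclusive
    (3,0)@(7, 1): e=[32,2,2] → #
    (4,0)@(9, 1): e=[28,22,-14] → ·
    (11,0)@(23, 1): e=[0,162,-126] → ·  [on edge]
    (3,1)@(7, 3): e=[28,-14,22] → ·
    (4,1)@(9, 3): e=[24,6,6] → #
    (5,1)@(11, 3): e=[20,26,-10] → ·
    (10,1)@(21, 3): e=[0,126,-90] → ·  [on edge]
    (4,2)@(9, 5): e=[20,-10,26] → ·
    (5,2)@(11, 5): e=[16,10,10] → #
    (6,2)@(13, 5): e=[12,30,-6] → ·
    (9,2)@(19, 5): e=[0,90,-54] → ·  [on edge]
    (5,3)@(11, 7): e=[12,-6,30] → ·
    (8,3)@(17, 7): e=[0,54,-18] → ·  [on edge]
    (7,4)@(15, 9): e=[0,18,18] → #  [on edge]
    (6,5)@(13, 11): e=[0,-18,54] → ·  [on edge]
    (5,6)@(11, 13): e=[0,-54,90] → ·  [on edge]
    (4,7)@(9, 15): e=[0,-90,126] → ·  [on edge]
  covered (5 px):
    · · · # · · · · · · · ·
    · · · · # · · · · · · ·
    · · · · · # · · · · · ·
    · · · · · · # · · · · ·
    · · · · · · · # · · · ·
    · · · · · · · · · · · ·
    · · · · · · · · · · · ·
    · · · · · · · · · · · ·
T1:
  2·area = 24  (B↔C swapped to make it positive)
  edge (4, 4)→(4, 0): d=(0,-4) inclusive
  edge (4, 0)→(10, 9): d=(6,9) inclusive
  edge (10, 9)→(4, 4): d=(-6,-5) inclusive
    (2,1)@(5, 3): e=[4,9,11] → #
    (3,1)@(7, 3): e=[12,-9,21] → ·
    (2,2)@(5, 5): e=[4,21,-1] → ·
    (3,2)@(7, 5): e=[12,3,9] → #
    (4,2)@(9, 5): e=[20,-15,19] → ·
    (3,3)@(7, 7): e=[12,15,-3] → ·
  covered (2 px):
    · · · · · · · · · · · ·
    · · # · · · · · · · · ·
    · · · # · · · · · · · ·
    · · · · · · · · · · · ·
    · · · · · · · · · · · ·
    · · · · · · · · · · · ·
    · · · · · · · · · · · ·
    · · · · · · · · · · · ·

Answer: [[2,1],[3,2]]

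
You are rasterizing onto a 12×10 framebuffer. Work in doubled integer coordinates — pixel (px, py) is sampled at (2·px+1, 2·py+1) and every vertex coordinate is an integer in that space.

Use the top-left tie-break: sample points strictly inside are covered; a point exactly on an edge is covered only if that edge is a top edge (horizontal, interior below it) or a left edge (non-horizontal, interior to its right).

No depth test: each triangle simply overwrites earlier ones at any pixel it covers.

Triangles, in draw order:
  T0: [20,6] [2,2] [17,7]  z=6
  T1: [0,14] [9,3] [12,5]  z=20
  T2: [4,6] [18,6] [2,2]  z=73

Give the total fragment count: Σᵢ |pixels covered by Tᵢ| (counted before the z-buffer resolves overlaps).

T0:
  2·area = 30  (B↔C swapped to make it positive)
  edge (20, 6)→(17, 7): d=(-3,1) right/bottom  bias=-1
  edge (17, 7)→(2, 2): d=(-15,-5) top-left  bias=+0
  edge (2, 2)→(20, 6): d=(18,4) right/bottom  bias=-1
    (2,1)@(5, 3): e=[24,0,6] → █  [on edge]
    (3,1)@(7, 3): e=[22,10,-2] → ·
    (2,2)@(5, 5): e=[18,-30,42] → ·
    (5,2)@(11, 5): e=[12,0,18] → █  [on edge]
    (6,2)@(13, 5): e=[10,10,10] → █
    (7,2)@(15, 5): e=[8,20,2] → █
    (8,2)@(17, 5): e=[6,30,-6] → ·
    (11,2)@(23, 5): e=[0,60,-30] → ·  [on edge]
    (5,3)@(11, 7): e=[6,-30,54] → ·
    (6,3)@(13, 7): e=[4,-20,46] → ·
    (7,3)@(15, 7): e=[2,-10,38] → ·
    (8,3)@(17, 7): e=[0,0,30] → ·  [on edge]
    (5,4)@(11, 9): e=[0,-60,90] → ·  [on edge]
    (11,4)@(23, 9): e=[-12,0,42] → ·  [on edge]
    (2,5)@(5, 11): e=[0,-120,150] → ·  [on edge]
  covered (4 px):
    · · · · · · · · · · · ·
    · · █ · · · · · · · · ·
    · · · · · █ █ █ · · · ·
    · · · · · · · · · · · ·
    · · · · · · · · · · · ·
    · · · · · · · · · · · ·
    · · · · · · · · · · · ·
    · · · · · · · · · · · ·
    · · · · · · · · · · · ·
    · · · · · · · · · · · ·
T1:
  2·area = 51
  edge (0, 14)→(9, 3): d=(9,-11) top-left  bias=+0
  edge (9, 3)→(12, 5): d=(3,2) right/bottom  bias=-1
  edge (12, 5)→(0, 14): d=(-12,9) right/bottom  bias=-1
    (4,1)@(9, 3): e=[0,0,51] → ·  [on edge]
    (4,2)@(9, 5): e=[18,6,27] → █
    (5,2)@(11, 5): e=[40,2,9] → █
    (6,2)@(13, 5): e=[62,-2,-9] → ·
    (3,3)@(7, 7): e=[14,16,21] → █
    (5,3)@(11, 7): e=[58,8,-15] → ·
    (7,3)@(15, 7): e=[102,0,-51] → ·  [on edge]
    (2,4)@(5, 9): e=[10,26,15] → █
    (3,4)@(7, 9): e=[32,22,-3] → ·
    (4,4)@(9, 9): e=[54,18,-21] → ·
    (1,5)@(3, 11): e=[6,36,9] → █
    (2,5)@(5, 11): e=[28,32,-9] → ·
    (10,5)@(21, 11): e=[204,0,-153] → ·  [on edge]
  covered (7 px):
    · · · · · · · · · · · ·
    · · · · · · · · · · · ·
    · · · · █ █ · · · · · ·
    · · · █ █ · · · · · · ·
    · · █ · · · · · · · · ·
    · █ · · · · · · · · · ·
    █ · · · · · · · · · · ·
    · · · · · · · · · · · ·
    · · · · · · · · · · · ·
    · · · · · · · · · · · ·
T2:
  2·area = 56  (B↔C swapped to make it positive)
  edge (4, 6)→(2, 2): d=(-2,-4) top-left  bias=+0
  edge (2, 2)→(18, 6): d=(16,4) right/bottom  bias=-1
  edge (18, 6)→(4, 6): d=(-14,0) right/bottom  bias=-1
    (1,1)@(3, 3): e=[2,12,42] → █
    (2,1)@(5, 3): e=[10,4,42] → █
    (3,1)@(7, 3): e=[18,-4,42] → ·
    (1,2)@(3, 5): e=[-2,44,14] → ·
    (2,2)@(5, 5): e=[6,36,14] → █
    (3,2)@(7, 5): e=[14,28,14] → █
    (4,2)@(9, 5): e=[22,20,14] → █
    (5,2)@(11, 5): e=[30,12,14] → █
    (6,2)@(13, 5): e=[38,4,14] → █
    (7,2)@(15, 5): e=[46,-4,14] → ·
    (2,3)@(5, 7): e=[2,68,-14] → ·
    (3,3)@(7, 7): e=[10,60,-14] → ·
  covered (7 px):
    · · · · · · · · · · · ·
    · █ █ · · · · · · · · ·
    · · █ █ █ █ █ · · · · ·
    · · · · · · · · · · · ·
    · · · · · · · · · · · ·
    · · · · · · · · · · · ·
    · · · · · · · · · · · ·
    · · · · · · · · · · · ·
    · · · · · · · · · · · ·
    · · · · · · · · · · · ·

Final: 18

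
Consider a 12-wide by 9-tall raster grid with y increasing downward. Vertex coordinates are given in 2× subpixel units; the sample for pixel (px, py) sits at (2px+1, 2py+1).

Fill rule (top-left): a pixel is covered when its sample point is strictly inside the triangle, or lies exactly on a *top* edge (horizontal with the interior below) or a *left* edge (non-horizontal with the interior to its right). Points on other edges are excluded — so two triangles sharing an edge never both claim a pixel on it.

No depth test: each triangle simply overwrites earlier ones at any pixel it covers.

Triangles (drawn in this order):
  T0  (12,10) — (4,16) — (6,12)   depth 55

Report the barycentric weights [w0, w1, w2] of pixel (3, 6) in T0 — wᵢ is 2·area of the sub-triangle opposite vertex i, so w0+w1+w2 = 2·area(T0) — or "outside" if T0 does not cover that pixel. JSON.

T0:
  2·area = 20
  edge (12, 10)→(4, 16): d=(-8,6) right/bottom  bias=-1
  edge (4, 16)→(6, 12): d=(2,-4) top-left  bias=+0
  edge (6, 12)→(12, 10): d=(6,-2) top-left  bias=+0
    (10,3)@(21, 7): e=[-30,50,0] → .  [on edge]
    (7,4)@(15, 9): e=[-10,30,0] → .  [on edge]
    (4,5)@(9, 11): e=[10,10,0] → X  [on edge]
    (5,5)@(11, 11): e=[-2,18,4] → .
    (1,6)@(3, 13): e=[30,-10,0] → .  [on edge]
    (3,6)@(7, 13): e=[6,6,8] → X
    (4,6)@(9, 13): e=[-6,14,12] → .
    (2,7)@(5, 15): e=[2,2,16] → X
    (3,7)@(7, 15): e=[-10,10,20] → .
    (2,8)@(5, 17): e=[-14,6,28] → .
  covered (3 px):
    . . . . . . . . . . . .
    . . . . . . . . . . . .
    . . . . . . . . . . . .
    . . . . . . . . . . . .
    . . . . . . . . . . . .
    . . . . X . . . . . . .
    . . . X . . . . . . . .
    . . X . . . . . . . . .
    . . . . . . . . . . . .

Final: [6,8,6]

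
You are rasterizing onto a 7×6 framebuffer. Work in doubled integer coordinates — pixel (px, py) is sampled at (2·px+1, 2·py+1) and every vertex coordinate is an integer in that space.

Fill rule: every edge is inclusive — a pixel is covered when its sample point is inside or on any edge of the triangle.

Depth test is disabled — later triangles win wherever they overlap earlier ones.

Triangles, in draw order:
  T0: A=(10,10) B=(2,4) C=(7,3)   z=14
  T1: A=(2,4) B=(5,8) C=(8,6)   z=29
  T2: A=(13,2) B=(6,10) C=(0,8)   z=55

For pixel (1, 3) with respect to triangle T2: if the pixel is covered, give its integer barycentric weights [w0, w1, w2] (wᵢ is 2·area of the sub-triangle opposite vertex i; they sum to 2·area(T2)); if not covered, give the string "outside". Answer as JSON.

T0:
  2·area = 38
  edge (10, 10)→(2, 4): d=(-8,-6) inclusive
  edge (2, 4)→(7, 3): d=(5,-1) inclusive
  edge (7, 3)→(10, 10): d=(3,7) inclusive
    (3,1)@(7, 3): e=[38,0,0] → #  [on edge]
    (4,1)@(9, 3): e=[50,2,-14] → ·
    (2,2)@(5, 5): e=[10,8,20] → #
    (4,2)@(9, 5): e=[34,12,-8] → ·
    (2,3)@(5, 7): e=[-6,18,26] → ·
    (3,3)@(7, 7): e=[6,20,12] → #
    (4,3)@(9, 7): e=[18,22,-2] → ·
    (3,4)@(7, 9): e=[-10,30,18] → ·
    (4,4)@(9, 9): e=[2,32,4] → #
    (5,4)@(11, 9): e=[14,34,-10] → ·
    (4,5)@(9, 11): e=[-14,42,10] → ·
  covered (5 px):
    · · · · · · ·
    · · · # · · ·
    · · # # · · ·
    · · · # · · ·
    · · · · # · ·
    · · · · · · ·
T1:
  2·area = 18  (B↔C swapped to make it positive)
  edge (2, 4)→(8, 6): d=(6,2) inclusive
  edge (8, 6)→(5, 8): d=(-3,2) inclusive
  edge (5, 8)→(2, 4): d=(-3,-4) inclusive
    (1,2)@(3, 5): e=[4,13,1] → #
    (2,2)@(5, 5): e=[0,9,9] → #  [on edge]
    (3,2)@(7, 5): e=[-4,5,17] → ·
    (1,3)@(3, 7): e=[16,7,-5] → ·
    (2,3)@(5, 7): e=[12,3,3] → #
    (3,3)@(7, 7): e=[8,-1,11] → ·
    (5,3)@(11, 7): e=[0,-9,27] → ·  [on edge]
    (2,4)@(5, 9): e=[24,-3,-3] → ·
  covered (3 px):
    · · · · · · ·
    · · · · · · ·
    · # # · · · ·
    · · # · · · ·
    · · · · · · ·
    · · · · · · ·
T2:
  2·area = 62
  edge (13, 2)→(6, 10): d=(-7,8) inclusive
  edge (6, 10)→(0, 8): d=(-6,-2) inclusive
  edge (0, 8)→(13, 2): d=(13,-6) inclusive
    (5,1)@(11, 3): e=[9,52,1] → #
    (6,1)@(13, 3): e=[-7,56,13] → ·
    (3,2)@(7, 5): e=[27,32,3] → #
    (4,2)@(9, 5): e=[11,36,15] → #
    (5,2)@(11, 5): e=[-5,40,27] → ·
    (1,3)@(3, 7): e=[45,12,5] → #
    (2,3)@(5, 7): e=[29,16,17] → #
    (4,3)@(9, 7): e=[-3,24,41] → ·
    (1,4)@(3, 9): e=[31,0,31] → #  [on edge]
    (3,4)@(7, 9): e=[-1,8,55] → ·
    (1,5)@(3, 11): e=[17,-12,57] → ·
    (2,5)@(5, 11): e=[1,-8,69] → ·
    (4,5)@(9, 11): e=[-31,0,93] → ·  [on edge]
  covered (8 px):
    · · · · · · ·
    · · · · · # ·
    · · · # # · ·
    · # # # · · ·
    · # # · · · ·
    · · · · · · ·

Result: [12,5,45]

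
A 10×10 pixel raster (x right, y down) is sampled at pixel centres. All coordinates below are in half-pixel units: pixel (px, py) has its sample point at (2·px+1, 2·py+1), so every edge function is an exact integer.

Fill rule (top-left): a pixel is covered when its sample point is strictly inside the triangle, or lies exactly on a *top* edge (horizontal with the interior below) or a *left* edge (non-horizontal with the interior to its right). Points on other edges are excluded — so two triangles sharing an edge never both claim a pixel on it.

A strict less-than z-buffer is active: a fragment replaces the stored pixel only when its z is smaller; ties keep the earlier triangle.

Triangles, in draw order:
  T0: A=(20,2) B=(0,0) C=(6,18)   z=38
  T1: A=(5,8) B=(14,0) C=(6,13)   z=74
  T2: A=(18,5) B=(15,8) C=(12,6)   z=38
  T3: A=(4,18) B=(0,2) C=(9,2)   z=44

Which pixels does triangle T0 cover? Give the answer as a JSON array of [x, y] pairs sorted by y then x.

T0:
  2·area = 348  (B↔C swapped to make it positive)
  edge (20, 2)→(6, 18): d=(-14,16) right/bottom  bias=-1
  edge (6, 18)→(0, 0): d=(-6,-18) top-left  bias=+0
  edge (0, 0)→(20, 2): d=(20,2) right/bottom  bias=-1
    (0,0)@(1, 1): e=[318,12,18] → X
    (1,0)@(3, 1): e=[286,48,14] → X
    (2,0)@(5, 1): e=[254,84,10] → X
    (3,0)@(7, 1): e=[222,120,6] → X
    (4,0)@(9, 1): e=[190,156,2] → X
    (5,0)@(11, 1): e=[158,192,-2] → .
    (0,1)@(1, 3): e=[290,0,58] → X  [on edge]
    (5,1)@(11, 3): e=[130,180,38] → X
    (6,1)@(13, 3): e=[98,216,34] → X
    (7,1)@(15, 3): e=[66,252,30] → X
    (8,1)@(17, 3): e=[34,288,26] → X
    (9,1)@(19, 3): e=[2,324,22] → X
    (1,4)@(3, 9): e=[174,0,174] → X  [on edge]
    (2,7)@(5, 15): e=[58,0,290] → X  [on edge]
  covered (45 px):
    X X X X X . . . . .
    X X X X X X X X X X
    . X X X X X X X X .
    . X X X X X X X . .
    . X X X X X X . . .
    . . X X X X . . . .
    . . X X X . . . . .
    . . X X . . . . . .
    . . . . . . . . . .
    . . . . . . . . . .
T1:
  2·area = 53
  edge (5, 8)→(14, 0): d=(9,-8) top-left  bias=+0
  edge (14, 0)→(6, 13): d=(-8,13) right/bottom  bias=-1
  edge (6, 13)→(5, 8): d=(-1,-5) top-left  bias=+0
    (6,0)@(13, 1): e=[1,5,47] → X
    (7,0)@(15, 1): e=[17,-21,57] → .
    (5,1)@(11, 3): e=[3,15,35] → X
    (6,1)@(13, 3): e=[19,-11,45] → .
    (4,2)@(9, 5): e=[5,25,23] → X
    (5,2)@(11, 5): e=[21,-1,33] → .
    (3,3)@(7, 7): e=[7,35,11] → X
    (5,3)@(11, 7): e=[39,-17,31] → .
    (3,4)@(7, 9): e=[25,19,9] → X
    (4,4)@(9, 9): e=[41,-7,19] → .
    (3,5)@(7, 11): e=[43,3,7] → X
    (4,5)@(9, 11): e=[59,-23,17] → .
  covered (7 px):
    . . . . . . X . . .
    . . . . . X . . . .
    . . . . X . . . . .
    . . . X X . . . . .
    . . . X . . . . . .
    . . . X . . . . . .
    . . . . . . . . . .
    . . . . . . . . . .
    . . . . . . . . . .
    . . . . . . . . . .
T2:
  2·area = 15
  edge (18, 5)→(15, 8): d=(-3,3) right/bottom  bias=-1
  edge (15, 8)→(12, 6): d=(-3,-2) top-left  bias=+0
  edge (12, 6)→(18, 5): d=(6,-1) top-left  bias=+0
    (7,3)@(15, 7): e=[3,3,9] → X
    (8,3)@(17, 7): e=[-3,7,11] → .
    (7,4)@(15, 9): e=[-3,-3,21] → .
  covered (1 px):
    . . . . . . . . . .
    . . . . . . . . . .
    . . . . . . . . . .
    . . . . . . . X . .
    . . . . . . . . . .
    . . . . . . . . . .
    . . . . . . . . . .
    . . . . . . . . . .
    . . . . . . . . . .
    . . . . . . . . . .
T3:
  2·area = 144
  edge (4, 18)→(0, 2): d=(-4,-16) top-left  bias=+0
  edge (0, 2)→(9, 2): d=(9,0) top-left  bias=+0
  edge (9, 2)→(4, 18): d=(-5,16) right/bottom  bias=-1
    (0,1)@(1, 3): e=[12,9,123] → X
    (1,1)@(3, 3): e=[44,9,91] → X
    (2,1)@(5, 3): e=[76,9,59] → X
    (3,1)@(7, 3): e=[108,9,27] → X
    (4,1)@(9, 3): e=[140,9,-5] → .
    (0,2)@(1, 5): e=[4,27,113] → X
    (4,2)@(9, 5): e=[132,27,-15] → .
    (0,3)@(1, 7): e=[-4,45,103] → .
    (1,3)@(3, 7): e=[28,45,71] → X
    (4,3)@(9, 7): e=[124,45,-25] → .
    (1,4)@(3, 9): e=[20,63,61] → X
    (3,4)@(7, 9): e=[84,63,-3] → .
  covered (17 px):
    . . . . . . . . . .
    X X X X . . . . . .
    X X X X . . . . . .
    . X X X . . . . . .
    . X X . . . . . . .
    . X X . . . . . . .
    . X X . . . . . . .
    . . . . . . . . . .
    . . . . . . . . . .
    . . . . . . . . . .

Final: [[0,0],[1,0],[2,0],[3,0],[4,0],[0,1],[1,1],[2,1],[3,1],[4,1],[5,1],[6,1],[7,1],[8,1],[9,1],[1,2],[2,2],[3,2],[4,2],[5,2],[6,2],[7,2],[8,2],[1,3],[2,3],[3,3],[4,3],[5,3],[6,3],[7,3],[1,4],[2,4],[3,4],[4,4],[5,4],[6,4],[2,5],[3,5],[4,5],[5,5],[2,6],[3,6],[4,6],[2,7],[3,7]]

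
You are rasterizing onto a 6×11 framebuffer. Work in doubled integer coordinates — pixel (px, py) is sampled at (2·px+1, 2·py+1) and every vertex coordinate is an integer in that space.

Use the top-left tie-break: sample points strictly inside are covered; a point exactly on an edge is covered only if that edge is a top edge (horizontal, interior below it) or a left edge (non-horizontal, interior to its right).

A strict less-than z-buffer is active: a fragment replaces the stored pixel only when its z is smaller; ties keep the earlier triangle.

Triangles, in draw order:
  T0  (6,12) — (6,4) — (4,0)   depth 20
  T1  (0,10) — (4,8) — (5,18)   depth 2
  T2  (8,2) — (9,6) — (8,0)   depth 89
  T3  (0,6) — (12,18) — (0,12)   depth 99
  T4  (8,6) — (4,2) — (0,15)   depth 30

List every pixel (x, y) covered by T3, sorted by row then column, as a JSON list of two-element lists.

T0:
  2·area = 16  (B↔C swapped to make it positive)
  edge (6, 12)→(4, 0): d=(-2,-12) top-left  bias=+0
  edge (4, 0)→(6, 4): d=(2,4) right/bottom  bias=-1
  edge (6, 4)→(6, 12): d=(0,8) right/bottom  bias=-1
    (2,1)@(5, 3): e=[6,2,8] → █
    (3,1)@(7, 3): e=[30,-6,-8] → ·
    (2,2)@(5, 5): e=[2,6,8] → █
    (3,2)@(7, 5): e=[26,-2,-8] → ·
    (2,3)@(5, 7): e=[-2,10,8] → ·
  covered (2 px):
    · · · · · ·
    · · █ · · ·
    · · █ · · ·
    · · · · · ·
    · · · · · ·
    · · · · · ·
    · · · · · ·
    · · · · · ·
    · · · · · ·
    · · · · · ·
    · · · · · ·
T1:
  2·area = 42
  edge (0, 10)→(4, 8): d=(4,-2) top-left  bias=+0
  edge (4, 8)→(5, 18): d=(1,10) right/bottom  bias=-1
  edge (5, 18)→(0, 10): d=(-5,-8) top-left  bias=+0
    (1,4)@(3, 9): e=[2,11,29] → █
    (2,4)@(5, 9): e=[6,-9,45] → ·
    (0,5)@(1, 11): e=[6,33,3] → █
    (2,5)@(5, 11): e=[14,-7,35] → ·
    (0,6)@(1, 13): e=[14,35,-7] → ·
    (1,6)@(3, 13): e=[18,15,9] → █
    (2,6)@(5, 13): e=[22,-5,25] → ·
    (1,7)@(3, 15): e=[26,17,-1] → ·
  covered (4 px):
    · · · · · ·
    · · · · · ·
    · · · · · ·
    · · · · · ·
    · █ · · · ·
    █ █ · · · ·
    · █ · · · ·
    · · · · · ·
    · · · · · ·
    · · · · · ·
    · · · · · ·
T2:
  2·area = 2  (B↔C swapped to make it positive)
  edge (8, 2)→(8, 0): d=(0,-2) top-left  bias=+0
  edge (8, 0)→(9, 6): d=(1,6) right/bottom  bias=-1
  edge (9, 6)→(8, 2): d=(-1,-4) top-left  bias=+0
  covered (0 px):
    · · · · · ·
    · · · · · ·
    · · · · · ·
    · · · · · ·
    · · · · · ·
    · · · · · ·
    · · · · · ·
    · · · · · ·
    · · · · · ·
    · · · · · ·
    · · · · · ·
T3:
  2·area = 72
  edge (0, 6)→(12, 18): d=(12,12) right/bottom  bias=-1
  edge (12, 18)→(0, 12): d=(-12,-6) top-left  bias=+0
  edge (0, 12)→(0, 6): d=(0,-6) top-left  bias=+0
    (0,3)@(1, 7): e=[0,66,6] → ·  [on edge]
    (0,4)@(1, 9): e=[24,42,6] → █
    (1,4)@(3, 9): e=[0,54,18] → ·  [on edge]
    (0,5)@(1, 11): e=[48,18,6] → █
    (1,5)@(3, 11): e=[24,30,18] → █
    (2,5)@(5, 11): e=[0,42,30] → ·  [on edge]
    (0,6)@(1, 13): e=[72,-6,6] → ·
    (1,6)@(3, 13): e=[48,6,18] → █
    (2,6)@(5, 13): e=[24,18,30] → █
    (3,6)@(7, 13): e=[0,30,42] → ·  [on edge]
    (1,7)@(3, 15): e=[72,-18,18] → ·
    (2,7)@(5, 15): e=[48,-6,30] → ·
    (4,7)@(9, 15): e=[0,18,54] → ·  [on edge]
    (5,8)@(11, 17): e=[0,6,66] → ·  [on edge]
  covered (6 px):
    · · · · · ·
    · · · · · ·
    · · · · · ·
    · · · · · ·
    █ · · · · ·
    █ █ · · · ·
    · █ █ · · ·
    · · · █ · ·
    · · · · · ·
    · · · · · ·
    · · · · · ·
T4:
  2·area = 68  (B↔C swapped to make it positive)
  edge (8, 6)→(0, 15): d=(-8,9) right/bottom  bias=-1
  edge (0, 15)→(4, 2): d=(4,-13) top-left  bias=+0
  edge (4, 2)→(8, 6): d=(4,4) right/bottom  bias=-1
    (1,0)@(3, 1): e=[85,-17,0] → ·  [on edge]
    (2,1)@(5, 3): e=[51,17,0] → ·  [on edge]
    (2,2)@(5, 5): e=[35,25,8] → █
    (3,2)@(7, 5): e=[17,51,0] → ·  [on edge]
    (1,3)@(3, 7): e=[37,7,24] → █
    (3,3)@(7, 7): e=[1,59,8] → █
    (4,3)@(9, 7): e=[-17,85,0] → ·  [on edge]
    (1,4)@(3, 9): e=[21,15,32] → █
    (3,4)@(7, 9): e=[-15,67,16] → ·
    (5,4)@(11, 9): e=[-51,119,0] → ·  [on edge]
    (1,5)@(3, 11): e=[5,23,40] → █
    (2,5)@(5, 11): e=[-13,49,32] → ·
  covered (8 px):
    · · · · · ·
    · · · · · ·
    · · █ · · ·
    · █ █ █ · ·
    · █ █ · · ·
    · █ · · · ·
    █ · · · · ·
    · · · · · ·
    · · · · · ·
    · · · · · ·
    · · · · · ·

Answer: [[0,4],[0,5],[1,5],[1,6],[2,6],[3,7]]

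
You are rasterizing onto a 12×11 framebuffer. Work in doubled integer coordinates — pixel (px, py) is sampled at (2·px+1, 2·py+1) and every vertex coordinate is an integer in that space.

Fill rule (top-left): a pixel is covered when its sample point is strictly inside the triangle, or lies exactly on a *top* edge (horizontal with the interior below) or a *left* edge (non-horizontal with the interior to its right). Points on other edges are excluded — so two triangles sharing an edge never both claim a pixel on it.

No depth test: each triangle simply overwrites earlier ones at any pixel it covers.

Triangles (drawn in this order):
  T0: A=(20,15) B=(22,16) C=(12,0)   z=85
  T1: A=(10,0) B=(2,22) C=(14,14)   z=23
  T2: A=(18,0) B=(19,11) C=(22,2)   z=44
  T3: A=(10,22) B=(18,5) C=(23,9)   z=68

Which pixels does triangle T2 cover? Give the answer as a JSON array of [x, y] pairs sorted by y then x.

T0:
  2·area = 22  (B↔C swapped to make it positive)
  edge (20, 15)→(12, 0): d=(-8,-15) top-left  bias=+0
  edge (12, 0)→(22, 16): d=(10,16) right/bottom  bias=-1
  edge (22, 16)→(20, 15): d=(-2,-1) top-left  bias=+0
    (7,2)@(15, 5): e=[5,2,15] → #
    (8,2)@(17, 5): e=[35,-30,17] → ·
    (7,3)@(15, 7): e=[-11,22,11] → ·
    (8,4)@(17, 9): e=[3,10,9] → #
    (9,4)@(19, 9): e=[33,-22,11] → ·
    (8,5)@(17, 11): e=[-13,30,5] → ·
    (9,6)@(19, 13): e=[1,18,3] → #
    (10,6)@(21, 13): e=[31,-14,5] → ·
    (9,7)@(19, 15): e=[-15,38,-1] → ·
    (10,7)@(21, 15): e=[15,6,1] → #
    (11,7)@(23, 15): e=[45,-26,3] → ·
    (10,8)@(21, 17): e=[-1,26,-3] → ·
  covered (4 px):
    · · · · · · · · · · · ·
    · · · · · · · · · · · ·
    · · · · · · · # · · · ·
    · · · · · · · · · · · ·
    · · · · · · · · # · · ·
    · · · · · · · · · · · ·
    · · · · · · · · · # · ·
    · · · · · · · · · · # ·
    · · · · · · · · · · · ·
    · · · · · · · · · · · ·
    · · · · · · · · · · · ·
T1:
  2·area = 200  (B↔C swapped to make it positive)
  edge (10, 0)→(14, 14): d=(4,14) right/bottom  bias=-1
  edge (14, 14)→(2, 22): d=(-12,8) right/bottom  bias=-1
  edge (2, 22)→(10, 0): d=(8,-22) top-left  bias=+0
    (4,1)@(9, 3): e=[26,172,2] → #
    (5,1)@(11, 3): e=[-2,156,46] → ·
    (4,2)@(9, 5): e=[34,148,18] → #
    (5,2)@(11, 5): e=[6,132,62] → #
    (6,2)@(13, 5): e=[-22,116,106] → ·
    (4,3)@(9, 7): e=[42,124,34] → #
    (6,3)@(13, 7): e=[-14,92,122] → ·
    (3,4)@(7, 9): e=[78,116,6] → #
    (6,4)@(13, 9): e=[-6,68,138] → ·
    (3,5)@(7, 11): e=[86,92,22] → #
    (6,5)@(13, 11): e=[2,44,154] → #
    (7,5)@(15, 11): e=[-26,28,198] → ·
  covered (25 px):
    · · · · · · · · · · · ·
    · · · · # · · · · · · ·
    · · · · # # · · · · · ·
    · · · · # # · · · · · ·
    · · · # # # · · · · · ·
    · · · # # # # · · · · ·
    · · · # # # # · · · · ·
    · · # # # # · · · · · ·
    · · # # # · · · · · · ·
    · · # · · · · · · · · ·
    · # · · · · · · · · · ·
T2:
  2·area = 42  (B↔C swapped to make it positive)
  edge (18, 0)→(22, 2): d=(4,2) right/bottom  bias=-1
  edge (22, 2)→(19, 11): d=(-3,9) right/bottom  bias=-1
  edge (19, 11)→(18, 0): d=(-1,-11) top-left  bias=+0
    (9,0)@(19, 1): e=[2,30,10] → #
    (10,0)@(21, 1): e=[-2,12,32] → ·
    (9,1)@(19, 3): e=[10,24,8] → #
    (10,1)@(21, 3): e=[6,6,30] → #
    (11,1)@(23, 3): e=[2,-12,52] → ·
    (9,2)@(19, 5): e=[18,18,6] → #
    (10,2)@(21, 5): e=[14,0,28] → ·  [on edge]
    (9,3)@(19, 7): e=[26,12,4] → #
    (10,3)@(21, 7): e=[22,-6,26] → ·
    (9,4)@(19, 9): e=[34,6,2] → #
    (10,4)@(21, 9): e=[30,-12,24] → ·
    (9,5)@(19, 11): e=[42,0,0] → ·  [on edge]
    (8,8)@(17, 17): e=[70,0,-28] → ·  [on edge]
  covered (6 px):
    · · · · · · · · · # · ·
    · · · · · · · · · # # ·
    · · · · · · · · · # · ·
    · · · · · · · · · # · ·
    · · · · · · · · · # · ·
    · · · · · · · · · · · ·
    · · · · · · · · · · · ·
    · · · · · · · · · · · ·
    · · · · · · · · · · · ·
    · · · · · · · · · · · ·
    · · · · · · · · · · · ·
T3:
  2·area = 117
  edge (10, 22)→(18, 5): d=(8,-17) top-left  bias=+0
  edge (18, 5)→(23, 9): d=(5,4) right/bottom  bias=-1
  edge (23, 9)→(10, 22): d=(-13,13) right/bottom  bias=-1
    (6,0)@(13, 1): e=[-117,0,234] → ·  [on edge]
    (9,3)@(19, 7): e=[33,6,78] → #
    (10,3)@(21, 7): e=[67,-2,52] → ·
    (8,4)@(17, 9): e=[15,24,78] → #
    (10,4)@(21, 9): e=[83,8,26] → #
    (11,4)@(23, 9): e=[117,0,0] → ·  [on edge]
    (8,5)@(17, 11): e=[31,34,52] → #
    (10,5)@(21, 11): e=[99,18,0] → ·  [on edge]
    (7,6)@(15, 13): e=[13,52,52] → #
    (9,6)@(19, 13): e=[81,36,0] → ·  [on edge]
    (7,7)@(15, 15): e=[29,62,26] → #
    (8,7)@(17, 15): e=[63,54,0] → ·  [on edge]
    (7,8)@(15, 17): e=[45,72,0] → ·  [on edge]
    (6,9)@(13, 19): e=[27,90,0] → ·  [on edge]
    (5,10)@(11, 21): e=[9,108,0] → ·  [on edge]
  covered (10 px):
    · · · · · · · · · · · ·
    · · · · · · · · · · · ·
    · · · · · · · · · · · ·
    · · · · · · · · · # · ·
    · · · · · · · · # # # ·
    · · · · · · · · # # · ·
    · · · · · · · # # · · ·
    · · · · · · · # · · · ·
    · · · · · · # · · · · ·
    · · · · · · · · · · · ·
    · · · · · · · · · · · ·

Answer: [[9,0],[9,1],[10,1],[9,2],[9,3],[9,4]]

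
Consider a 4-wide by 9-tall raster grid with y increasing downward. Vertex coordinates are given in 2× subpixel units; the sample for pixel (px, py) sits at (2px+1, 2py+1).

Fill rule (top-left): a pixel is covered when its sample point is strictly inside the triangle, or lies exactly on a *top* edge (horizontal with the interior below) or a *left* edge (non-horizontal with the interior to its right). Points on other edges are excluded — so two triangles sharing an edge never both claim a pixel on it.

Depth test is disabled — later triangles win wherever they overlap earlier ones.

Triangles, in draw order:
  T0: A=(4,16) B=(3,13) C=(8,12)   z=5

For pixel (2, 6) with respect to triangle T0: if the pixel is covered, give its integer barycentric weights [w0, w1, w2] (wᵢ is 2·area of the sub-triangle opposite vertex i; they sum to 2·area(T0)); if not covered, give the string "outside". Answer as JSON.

T0:
  2·area = 16
  edge (4, 16)→(3, 13): d=(-1,-3) top-left  bias=+0
  edge (3, 13)→(8, 12): d=(5,-1) top-left  bias=+0
  edge (8, 12)→(4, 16): d=(-4,4) right/bottom  bias=-1
    (0,3)@(1, 7): e=[0,-32,48] → ·  [on edge]
    (1,6)@(3, 13): e=[0,0,16] → #  [on edge]
    (2,6)@(5, 13): e=[6,2,8] → #
    (3,6)@(7, 13): e=[12,4,0] → ·  [on edge]
    (1,7)@(3, 15): e=[-2,10,8] → ·
    (2,7)@(5, 15): e=[4,12,0] → ·  [on edge]
    (1,8)@(3, 17): e=[-4,20,0] → ·  [on edge]
  covered (2 px):
    · · · ·
    · · · ·
    · · · ·
    · · · ·
    · · · ·
    · · · ·
    · # # ·
    · · · ·
    · · · ·

Answer: [2,8,6]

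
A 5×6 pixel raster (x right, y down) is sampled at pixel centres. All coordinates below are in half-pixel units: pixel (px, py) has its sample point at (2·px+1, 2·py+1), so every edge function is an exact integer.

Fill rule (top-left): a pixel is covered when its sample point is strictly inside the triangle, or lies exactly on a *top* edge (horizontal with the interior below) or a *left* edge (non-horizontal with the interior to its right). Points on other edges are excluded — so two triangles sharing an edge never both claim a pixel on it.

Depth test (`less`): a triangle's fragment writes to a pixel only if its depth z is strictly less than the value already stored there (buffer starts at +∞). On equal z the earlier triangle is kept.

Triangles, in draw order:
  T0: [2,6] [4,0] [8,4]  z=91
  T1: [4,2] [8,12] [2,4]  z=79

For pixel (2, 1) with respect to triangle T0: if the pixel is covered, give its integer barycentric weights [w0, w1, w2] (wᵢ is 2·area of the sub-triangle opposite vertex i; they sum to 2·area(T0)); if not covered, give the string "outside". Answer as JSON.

T0:
  2·area = 32
  edge (2, 6)→(4, 0): d=(2,-6) top-left  bias=+0
  edge (4, 0)→(8, 4): d=(4,4) right/bottom  bias=-1
  edge (8, 4)→(2, 6): d=(-6,2) right/bottom  bias=-1
    (2,0)@(5, 1): e=[8,0,24] → .  [on edge]
    (1,1)@(3, 3): e=[0,16,16] → X  [on edge]
    (2,1)@(5, 3): e=[12,8,12] → X
    (3,1)@(7, 3): e=[24,0,8] → .  [on edge]
    (1,2)@(3, 5): e=[4,24,4] → X
    (2,2)@(5, 5): e=[16,16,0] → .  [on edge]
    (4,2)@(9, 5): e=[40,0,-8] → .  [on edge]
    (1,3)@(3, 7): e=[8,32,-8] → .
    (0,4)@(1, 9): e=[0,48,-16] → .  [on edge]
  covered (3 px):
    . . . . .
    . X X . .
    . X . . .
    . . . . .
    . . . . .
    . . . . .
T1:
  2·area = 28
  edge (4, 2)→(8, 12): d=(4,10) right/bottom  bias=-1
  edge (8, 12)→(2, 4): d=(-6,-8) top-left  bias=+0
  edge (2, 4)→(4, 2): d=(2,-2) top-left  bias=+0
    (2,0)@(5, 1): e=[-14,42,0] → .  [on edge]
    (1,1)@(3, 3): e=[14,14,0] → X  [on edge]
    (2,1)@(5, 3): e=[-6,30,4] → .
    (0,2)@(1, 5): e=[42,-14,0] → .  [on edge]
    (1,2)@(3, 5): e=[22,2,4] → X
    (2,2)@(5, 5): e=[2,18,8] → X
    (3,2)@(7, 5): e=[-18,34,12] → .
    (1,3)@(3, 7): e=[30,-10,8] → .
    (2,3)@(5, 7): e=[10,6,12] → X
    (3,3)@(7, 7): e=[-10,22,16] → .
    (2,4)@(5, 9): e=[18,-6,16] → .
  covered (4 px):
    . . . . .
    . X . . .
    . X X . .
    . . X . .
    . . . . .
    . . . . .

Result: [8,12,12]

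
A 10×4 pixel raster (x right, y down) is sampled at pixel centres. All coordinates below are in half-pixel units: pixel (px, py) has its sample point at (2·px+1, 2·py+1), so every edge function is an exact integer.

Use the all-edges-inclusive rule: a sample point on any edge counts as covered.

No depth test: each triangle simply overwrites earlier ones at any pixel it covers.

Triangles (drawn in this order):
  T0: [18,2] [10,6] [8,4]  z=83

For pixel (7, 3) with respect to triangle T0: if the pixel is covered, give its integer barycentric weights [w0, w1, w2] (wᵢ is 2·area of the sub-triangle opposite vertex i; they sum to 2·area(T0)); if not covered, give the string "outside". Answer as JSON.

T0:
  2·area = 24
  edge (18, 2)→(10, 6): d=(-8,4) inclusive
  edge (10, 6)→(8, 4): d=(-2,-2) inclusive
  edge (8, 4)→(18, 2): d=(10,-2) inclusive
    (2,0)@(5, 1): e=[60,0,-36] → ·  [on edge]
    (3,1)@(7, 3): e=[36,0,-12] → ·  [on edge]
    (6,1)@(13, 3): e=[12,12,0] → █  [on edge]
    (7,1)@(15, 3): e=[4,16,4] → █
    (8,1)@(17, 3): e=[-4,20,8] → ·
    (1,2)@(3, 5): e=[36,-12,0] → ·  [on edge]
    (4,2)@(9, 5): e=[12,0,12] → █  [on edge]
    (5,2)@(11, 5): e=[4,4,16] → █
    (6,2)@(13, 5): e=[-4,8,20] → ·
    (7,2)@(15, 5): e=[-12,12,24] → ·
    (4,3)@(9, 7): e=[-4,-4,32] → ·
    (5,3)@(11, 7): e=[-12,0,36] → ·  [on edge]
  covered (4 px):
    · · · · · · · · · ·
    · · · · · · █ █ · ·
    · · · · █ █ · · · ·
    · · · · · · · · · ·

Answer: "outside"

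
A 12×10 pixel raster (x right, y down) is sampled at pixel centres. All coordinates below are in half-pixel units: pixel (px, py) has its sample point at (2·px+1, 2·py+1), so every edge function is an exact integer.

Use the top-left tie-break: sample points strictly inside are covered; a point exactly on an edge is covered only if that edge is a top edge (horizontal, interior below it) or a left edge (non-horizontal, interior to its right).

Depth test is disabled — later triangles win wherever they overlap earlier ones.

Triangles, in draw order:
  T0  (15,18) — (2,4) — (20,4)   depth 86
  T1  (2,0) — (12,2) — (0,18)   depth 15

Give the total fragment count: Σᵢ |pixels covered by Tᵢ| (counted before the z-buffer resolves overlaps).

T0:
  2·area = 252
  edge (15, 18)→(2, 4): d=(-13,-14) top-left  bias=+0
  edge (2, 4)→(20, 4): d=(18,0) top-left  bias=+0
  edge (20, 4)→(15, 18): d=(-5,14) right/bottom  bias=-1
    (1,2)@(3, 5): e=[1,18,233] → X
    (2,2)@(5, 5): e=[29,18,205] → X
    (3,2)@(7, 5): e=[57,18,177] → X
    (4,2)@(9, 5): e=[85,18,149] → X
    (5,2)@(11, 5): e=[113,18,121] → X
    (6,2)@(13, 5): e=[141,18,93] → X
    (7,2)@(15, 5): e=[169,18,65] → X
    (8,2)@(17, 5): e=[197,18,37] → X
    (9,2)@(19, 5): e=[225,18,9] → X
    (10,2)@(21, 5): e=[253,18,-19] → .
    (1,3)@(3, 7): e=[-25,54,223] → .
    (2,3)@(5, 7): e=[3,54,195] → X
  covered (33 px):
    . . . . . . . . . . . .
    . . . . . . . . . . . .
    . X X X X X X X X X . .
    . . X X X X X X X . . .
    . . . X X X X X X . . .
    . . . . X X X X X . . .
    . . . . . X X X . . . .
    . . . . . . X X . . . .
    . . . . . . . X . . . .
    . . . . . . . . . . . .
T1:
  2·area = 184
  edge (2, 0)→(12, 2): d=(10,2) right/bottom  bias=-1
  edge (12, 2)→(0, 18): d=(-12,16) right/bottom  bias=-1
  edge (0, 18)→(2, 0): d=(2,-18) top-left  bias=+0
    (1,0)@(3, 1): e=[8,156,20] → X
    (2,0)@(5, 1): e=[4,124,56] → X
    (3,0)@(7, 1): e=[0,92,92] → .  [on edge]
    (1,1)@(3, 3): e=[28,132,24] → X
    (3,1)@(7, 3): e=[20,68,96] → X
    (4,1)@(9, 3): e=[16,36,132] → X
    (5,1)@(11, 3): e=[12,4,168] → X
    (6,1)@(13, 3): e=[8,-28,204] → .
    (8,1)@(17, 3): e=[0,-92,276] → .  [on edge]
    (1,2)@(3, 5): e=[48,108,28] → X
    (5,2)@(11, 5): e=[32,-20,172] → .
    (1,3)@(3, 7): e=[68,84,32] → X
    (0,4)@(1, 9): e=[92,92,0] → X  [on edge]
  covered (23 px):
    . X X . . . . . . . . .
    . X X X X X . . . . . .
    . X X X X . . . . . . .
    . X X X . . . . . . . .
    X X X . . . . . . . . .
    X X X . . . . . . . . .
    X X . . . . . . . . . .
    X . . . . . . . . . . .
    . . . . . . . . . . . .
    . . . . . . . . . . . .

Result: 56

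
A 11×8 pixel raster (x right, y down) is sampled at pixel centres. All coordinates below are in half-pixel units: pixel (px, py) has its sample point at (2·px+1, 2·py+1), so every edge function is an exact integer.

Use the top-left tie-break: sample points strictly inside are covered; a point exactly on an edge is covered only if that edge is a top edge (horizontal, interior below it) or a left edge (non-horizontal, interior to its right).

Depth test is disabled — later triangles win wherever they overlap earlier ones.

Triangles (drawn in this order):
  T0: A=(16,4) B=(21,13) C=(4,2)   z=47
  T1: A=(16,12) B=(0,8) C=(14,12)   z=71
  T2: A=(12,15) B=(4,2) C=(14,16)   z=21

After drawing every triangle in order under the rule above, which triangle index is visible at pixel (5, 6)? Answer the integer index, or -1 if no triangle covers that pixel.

T0:
  2·area = 98
  edge (16, 4)→(21, 13): d=(5,9) right/bottom  bias=-1
  edge (21, 13)→(4, 2): d=(-17,-11) top-left  bias=+0
  edge (4, 2)→(16, 4): d=(12,2) right/bottom  bias=-1
    (3,1)@(7, 3): e=[76,16,6] → █
    (4,1)@(9, 3): e=[58,38,2] → █
    (5,1)@(11, 3): e=[40,60,-2] → ·
    (3,2)@(7, 5): e=[86,-18,30] → ·
    (4,2)@(9, 5): e=[68,4,26] → █
    (5,2)@(11, 5): e=[50,26,22] → █
    (6,2)@(13, 5): e=[32,48,18] → █
    (7,2)@(15, 5): e=[14,70,14] → █
    (8,2)@(17, 5): e=[-4,92,10] → ·
    (4,3)@(9, 7): e=[78,-30,50] → ·
    (5,3)@(11, 7): e=[60,-8,46] → ·
    (6,3)@(13, 7): e=[42,14,42] → █
    (10,6)@(21, 13): e=[0,0,98] → ·  [on edge]
  covered (12 px):
    · · · · · · · · · · ·
    · · · █ █ · · · · · ·
    · · · · █ █ █ █ · · ·
    · · · · · · █ █ █ · ·
    · · · · · · · █ █ · ·
    · · · · · · · · · █ ·
    · · · · · · · · · · ·
    · · · · · · · · · · ·
T1:
  2·area = 8  (B↔C swapped to make it positive)
  edge (16, 12)→(14, 12): d=(-2,0) right/bottom  bias=-1
  edge (14, 12)→(0, 8): d=(-14,-4) top-left  bias=+0
  edge (0, 8)→(16, 12): d=(16,4) right/bottom  bias=-1
    (5,5)@(11, 11): e=[2,2,4] → █
    (6,5)@(13, 11): e=[2,10,-4] → ·
    (5,6)@(11, 13): e=[-2,-26,36] → ·
  covered (1 px):
    · · · · · · · · · · ·
    · · · · · · · · · · ·
    · · · · · · · · · · ·
    · · · · · · · · · · ·
    · · · · · · · · · · ·
    · · · · · █ · · · · ·
    · · · · · · · · · · ·
    · · · · · · · · · · ·
T2:
  2·area = 18
  edge (12, 15)→(4, 2): d=(-8,-13) top-left  bias=+0
  edge (4, 2)→(14, 16): d=(10,14) right/bottom  bias=-1
  edge (14, 16)→(12, 15): d=(-2,-1) top-left  bias=+0
    (4,4)@(9, 9): e=[9,0,9] → ·  [on edge]
    (5,6)@(11, 13): e=[3,12,3] → █
    (6,6)@(13, 13): e=[29,-16,5] → ·
    (5,7)@(11, 15): e=[-13,32,-1] → ·
    (6,7)@(13, 15): e=[13,4,1] → █
    (7,7)@(15, 15): e=[39,-24,3] → ·
  covered (2 px):
    · · · · · · · · · · ·
    · · · · · · · · · · ·
    · · · · · · · · · · ·
    · · · · · · · · · · ·
    · · · · · · · · · · ·
    · · · · · · · · · · ·
    · · · · · █ · · · · ·
    · · · · · · █ · · · ·

Z-buffer (winner per pixel, '.' = empty):
  . . . . . . . . . . .
  . . . 0 0 . . . . . .
  . . . . 0 0 0 0 . . .
  . . . . . . 0 0 0 . .
  . . . . . . . 0 0 . .
  . . . . . 1 . . . 0 .
  . . . . . 2 . . . . .
  . . . . . . 2 . . . .

Result: 2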